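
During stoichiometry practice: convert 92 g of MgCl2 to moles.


M(MgCl2) = 95.21 g/mol
n = mass/M = 92/95.21 = 0.9663 mol

0.9663 mol


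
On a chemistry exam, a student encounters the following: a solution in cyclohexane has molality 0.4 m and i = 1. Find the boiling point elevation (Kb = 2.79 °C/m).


ΔTb = Kb × m × i
= 2.79 × 0.4 × 1
= 1.116 °C

1.116 °C


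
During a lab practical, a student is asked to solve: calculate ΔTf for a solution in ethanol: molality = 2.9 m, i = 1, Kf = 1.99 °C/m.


ΔTf = Kf × m × i
= 1.99 × 2.9 × 1
= 5.771 °C

5.771 °C


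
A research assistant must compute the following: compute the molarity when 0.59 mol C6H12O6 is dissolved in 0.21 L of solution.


M = n/V = 0.59/0.21 = 2.810 mol/L

2.810 M


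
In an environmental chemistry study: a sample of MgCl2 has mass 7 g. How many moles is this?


M(MgCl2) = 95.21 g/mol
n = mass/M = 7/95.21 = 0.0735 mol

0.0735 mol


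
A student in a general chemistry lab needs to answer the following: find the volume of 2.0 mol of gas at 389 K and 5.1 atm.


PV = nRT  (R = 0.08206 L·atm/(mol·K))
V = nRT/P = 2.0×0.08206×389/5.1
= 12.518 L

12.518 L


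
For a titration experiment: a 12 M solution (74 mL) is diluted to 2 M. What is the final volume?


C1V1 = C2V2
12 × 74 = 2 × V2
V2 = 888/2 = 444.0 mL

444.0 mL


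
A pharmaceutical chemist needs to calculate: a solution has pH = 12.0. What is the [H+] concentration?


[H+] = 10^(-pH) = 10^(-12.0)
= 1.0×10^-12 M

1.0×10^-12 M


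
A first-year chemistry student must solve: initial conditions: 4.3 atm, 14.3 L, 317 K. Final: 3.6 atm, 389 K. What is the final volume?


P1V1/T1 = P2V2/T2
V2 = P1V1T2/(T1P2)
= 4.3×14.3×389/(317×3.6)
= 20.96 L

20.96 L


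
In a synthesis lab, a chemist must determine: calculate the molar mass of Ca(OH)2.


M(Ca(OH)2) = 1×40.08 + 2×16.0 + 2×1.008
= 40.08 + 32.0 + 2.02
= 74.1 g/mol

74.1 g/mol


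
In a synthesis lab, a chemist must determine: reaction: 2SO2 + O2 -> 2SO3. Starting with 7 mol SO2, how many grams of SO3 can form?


Mole ratio SO3:SO2 = 2:2
n(SO3) = 7 × 2/2 = 7.000 mol
mass = 7.000 × 80.07 = 560.49 g

560.49 g


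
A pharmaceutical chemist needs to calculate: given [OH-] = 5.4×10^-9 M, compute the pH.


pOH = -log10([OH-]) = -log10(5.4×10^-9)
= 9 - log10(5.4) = 8.27
pH = 14 - pOH = 14 - 8.27 = 5.73

5.73


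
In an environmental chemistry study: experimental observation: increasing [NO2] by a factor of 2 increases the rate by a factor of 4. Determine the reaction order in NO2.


rate ∝ [NO2]^n
2^n = 4 → n = 2
Order in NO2: 2

2


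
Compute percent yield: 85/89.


% yield = actual/theoretical × 100
= 85/89 × 100
= 95.51%

95.51%


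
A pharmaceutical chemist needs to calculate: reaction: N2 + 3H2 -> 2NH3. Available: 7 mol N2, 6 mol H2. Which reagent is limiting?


Mole ratio available / coefficient:
  N2: 7/1 = 7.000
  H2: 6/3 = 2.000
Smaller ratio is limiting.

H2


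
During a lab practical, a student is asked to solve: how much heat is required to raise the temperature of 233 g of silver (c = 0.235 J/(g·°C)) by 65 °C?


q = mcΔT = 233 × 0.235 × 65
= 3559.08 J

3559.08 J


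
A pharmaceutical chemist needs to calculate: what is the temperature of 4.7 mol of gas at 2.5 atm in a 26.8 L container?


PV = nRT  (R = 0.08206 L·atm/(mol·K))
T = PV/(nR) = 2.5×26.8/(4.7×0.08206)
= 67.00/0.385682
= 173.72 K

173.72 K


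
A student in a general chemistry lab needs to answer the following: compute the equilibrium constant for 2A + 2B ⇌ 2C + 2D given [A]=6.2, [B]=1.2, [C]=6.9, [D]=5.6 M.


Kc = [C]^2[D]^2/([A]^2[B]^2)
= (6.9^2 × 5.6^2)/(6.2^2 × 1.2^2)
= 1493.0496/55.3536
= 26.97

26.97


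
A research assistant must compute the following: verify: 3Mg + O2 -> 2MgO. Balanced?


Equation: 3Mg + O2 -> 2MgO
Check atoms: Mg: 3≠2, O: 2=2
Not balanced

No, not balanced


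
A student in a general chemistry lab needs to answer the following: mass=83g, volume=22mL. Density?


ρ = mass/volume
= 83/22
= 3.773 g/mL

3.773 g/mL


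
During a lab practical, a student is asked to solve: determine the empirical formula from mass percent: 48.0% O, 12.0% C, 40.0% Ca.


Assume 100 g sample. Moles of each element:
  O: 48.0/16.0 = 3.0 mol
  C: 12.0/12.01 = 0.999 mol
  Ca: 40.0/40.08 = 0.998 mol
Divide by smallest (0.998):
  O: 3.0/0.998 = 3.01
  C: 0.999/0.998 = 1.0
  Ca: 0.998/0.998 = 1.0
Empirical formula: CaCO3

CaCO3


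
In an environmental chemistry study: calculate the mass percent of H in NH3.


M(NH3) = 1×14.01 + 3×1.008 = 17.034 g/mol
Mass of H = 3 × 1.008 = 3.024 g/mol
% H = 3.024/17.034 × 100 = 17.75%

17.75%


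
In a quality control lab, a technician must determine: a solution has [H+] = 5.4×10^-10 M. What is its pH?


pH = -log10([H+]) = -log10(5.4×10^-10)
= 10 - log10(5.4)
= 10 - 0.73
= 9.27

9.27


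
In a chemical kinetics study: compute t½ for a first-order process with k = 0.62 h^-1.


t½ = ln2/k = 0.693147/(0.62 h^-1)
= 1.118 h

1.118 h


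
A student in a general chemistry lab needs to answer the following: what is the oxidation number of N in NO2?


x + 2(-2) = 0, so x = +4
Oxidation number: +4

+4


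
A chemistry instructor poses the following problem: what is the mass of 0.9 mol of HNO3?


M(HNO3) = 63.02 g/mol
mass = n × M = 0.9 × 63.02 = 56.72 g

56.72 g


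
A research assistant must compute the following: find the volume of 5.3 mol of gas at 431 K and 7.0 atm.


PV = nRT  (R = 0.08206 L·atm/(mol·K))
V = nRT/P = 5.3×0.08206×431/7.0
= 26.779 L

26.779 L


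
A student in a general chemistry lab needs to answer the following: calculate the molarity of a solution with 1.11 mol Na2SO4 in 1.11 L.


M = n/V = 1.11/1.11 = 1.000 mol/L

1.000 M


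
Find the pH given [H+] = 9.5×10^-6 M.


pH = -log10([H+]) = -log10(9.5×10^-6)
= 6 - log10(9.5)
= 6 - 0.98
= 5.02

5.02


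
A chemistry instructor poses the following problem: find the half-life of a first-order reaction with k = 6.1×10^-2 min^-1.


t½ = ln2/k = 0.693147/(6.1×10^-2 min^-1)
= 11.36 min

11.36 min


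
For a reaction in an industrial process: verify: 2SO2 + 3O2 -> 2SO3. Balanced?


Equation: 2SO2 + 3O2 -> 2SO3
Check atoms: O: 10≠6, S: 2=2
Not balanced

No, not balanced


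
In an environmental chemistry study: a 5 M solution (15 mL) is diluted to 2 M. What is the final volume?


C1V1 = C2V2
5 × 15 = 2 × V2
V2 = 75/2 = 37.5 mL

37.5 mL


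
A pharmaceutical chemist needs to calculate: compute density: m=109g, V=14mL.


ρ = mass/volume
= 109/14
= 7.786 g/mL

7.786 g/mL


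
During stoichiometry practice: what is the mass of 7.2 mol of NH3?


M(NH3) = 17.03 g/mol
mass = n × M = 7.2 × 17.03 = 122.62 g

122.62 g


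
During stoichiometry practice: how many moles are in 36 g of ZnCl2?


M(ZnCl2) = 136.28 g/mol
n = mass/M = 36/136.28 = 0.2642 mol

0.2642 mol


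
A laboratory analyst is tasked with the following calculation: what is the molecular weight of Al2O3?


M(Al2O3) = 2×26.98 + 3×16.0
= 53.96 + 48.0
= 101.96 g/mol

101.96 g/mol


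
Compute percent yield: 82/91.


% yield = actual/theoretical × 100
= 82/91 × 100
= 90.11%

90.11%


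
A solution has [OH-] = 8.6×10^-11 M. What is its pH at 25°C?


pOH = -log10([OH-]) = -log10(8.6×10^-11)
= 11 - log10(8.6) = 10.07
pH = 14 - pOH = 14 - 10.07 = 3.93

3.93


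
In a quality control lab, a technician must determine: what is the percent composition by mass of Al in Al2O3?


M(Al2O3) = 2×26.98 + 3×16.0 = 101.96 g/mol
Mass of Al = 2 × 26.98 = 53.96 g/mol
% Al = 53.96/101.96 × 100 = 52.92%

52.92%


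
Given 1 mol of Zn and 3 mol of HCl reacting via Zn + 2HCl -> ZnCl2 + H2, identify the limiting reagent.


Mole ratio available / coefficient:
  Zn: 1/1 = 1.000
  HCl: 3/2 = 1.500
Smaller ratio is limiting.

Zn


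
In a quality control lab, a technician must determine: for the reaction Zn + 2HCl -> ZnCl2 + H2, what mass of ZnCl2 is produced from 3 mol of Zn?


Mole ratio ZnCl2:Zn = 1:1
n(ZnCl2) = 3 × 1/1 = 3.000 mol
mass = 3.000 × 136.28 = 408.84 g

408.84 g


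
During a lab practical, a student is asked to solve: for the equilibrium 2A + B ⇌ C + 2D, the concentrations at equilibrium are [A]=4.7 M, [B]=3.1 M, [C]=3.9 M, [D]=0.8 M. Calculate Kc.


Kc = [C][D]^2/([A]^2[B])
= (3.9^1 × 0.8^2)/(4.7^2 × 3.1^1)
= 2.496/68.479
= 0.03645

0.03645


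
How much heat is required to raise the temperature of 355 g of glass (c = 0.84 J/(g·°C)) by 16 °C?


q = mcΔT = 355 × 0.84 × 16
= 4771.20 J

4771.20 J


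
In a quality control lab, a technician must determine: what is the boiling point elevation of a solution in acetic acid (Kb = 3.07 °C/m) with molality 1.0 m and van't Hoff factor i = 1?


ΔTb = Kb × m × i
= 3.07 × 1.0 × 1
= 3.07 °C

3.07 °C


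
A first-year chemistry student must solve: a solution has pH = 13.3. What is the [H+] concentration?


[H+] = 10^(-pH) = 10^(-13.3)
= 5.01×10^-14 M

5.01×10^-14 M


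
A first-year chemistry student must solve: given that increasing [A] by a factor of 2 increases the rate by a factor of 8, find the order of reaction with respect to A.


rate ∝ [A]^n
2^n = 8 → n = 3
Order in A: 3

3


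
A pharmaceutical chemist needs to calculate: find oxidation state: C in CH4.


x + 4(+1) = 0, so x = -4
Oxidation number: -4

-4


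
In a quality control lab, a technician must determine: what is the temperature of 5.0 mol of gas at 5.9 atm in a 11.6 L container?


PV = nRT  (R = 0.08206 L·atm/(mol·K))
T = PV/(nR) = 5.9×11.6/(5.0×0.08206)
= 68.44/0.410300
= 166.80 K

166.80 K


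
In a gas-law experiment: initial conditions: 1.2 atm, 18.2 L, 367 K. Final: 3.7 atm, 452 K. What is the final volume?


P1V1/T1 = P2V2/T2
V2 = P1V1T2/(T1P2)
= 1.2×18.2×452/(367×3.7)
= 7.27 L

7.27 L


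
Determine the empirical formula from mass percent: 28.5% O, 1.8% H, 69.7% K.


Assume 100 g sample. Moles of each element:
  O: 28.5/16.0 = 1.781 mol
  H: 1.8/1.008 = 1.786 mol
  K: 69.7/39.1 = 1.783 mol
Divide by smallest (1.781):
  O: 1.781/1.781 = 1.0
  H: 1.786/1.781 = 1.0
  K: 1.783/1.781 = 1.0
Empirical formula: KOH

KOH


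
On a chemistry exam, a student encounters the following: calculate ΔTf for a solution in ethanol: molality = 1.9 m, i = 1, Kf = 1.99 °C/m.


ΔTf = Kf × m × i
= 1.99 × 1.9 × 1
= 3.781 °C

3.781 °C


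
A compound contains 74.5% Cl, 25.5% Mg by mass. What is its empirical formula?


Assume 100 g sample. Moles of each element:
  Cl: 74.5/35.45 = 2.102 mol
  Mg: 25.5/24.31 = 1.049 mol
Divide by smallest (1.049):
  Cl: 2.102/1.049 = 2.0
  Mg: 1.049/1.049 = 1.0
Empirical formula: MgCl2

MgCl2


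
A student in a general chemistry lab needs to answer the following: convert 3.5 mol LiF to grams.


M(LiF) = 25.94 g/mol
mass = n × M = 3.5 × 25.94 = 90.79 g

90.79 g


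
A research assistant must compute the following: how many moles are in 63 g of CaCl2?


M(CaCl2) = 110.98 g/mol
n = mass/M = 63/110.98 = 0.5677 mol

0.5677 mol


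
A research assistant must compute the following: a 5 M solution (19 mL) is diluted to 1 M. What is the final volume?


C1V1 = C2V2
5 × 19 = 1 × V2
V2 = 95/1 = 95.0 mL

95.0 mL


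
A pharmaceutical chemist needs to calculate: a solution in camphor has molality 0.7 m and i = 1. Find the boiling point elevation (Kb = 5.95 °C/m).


ΔTb = Kb × m × i
= 5.95 × 0.7 × 1
= 4.165 °C

4.165 °C


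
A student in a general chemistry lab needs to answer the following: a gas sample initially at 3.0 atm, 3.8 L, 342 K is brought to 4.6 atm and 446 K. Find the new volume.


P1V1/T1 = P2V2/T2
V2 = P1V1T2/(T1P2)
= 3.0×3.8×446/(342×4.6)
= 3.232 L

3.232 L


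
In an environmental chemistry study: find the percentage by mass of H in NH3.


M(NH3) = 1×14.01 + 3×1.008 = 17.034 g/mol
Mass of H = 3 × 1.008 = 3.024 g/mol
% H = 3.024/17.034 × 100 = 17.75%

17.75%


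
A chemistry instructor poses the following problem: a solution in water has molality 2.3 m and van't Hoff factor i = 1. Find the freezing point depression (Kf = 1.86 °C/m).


ΔTf = Kf × m × i
= 1.86 × 2.3 × 1
= 4.278 °C

4.278 °C


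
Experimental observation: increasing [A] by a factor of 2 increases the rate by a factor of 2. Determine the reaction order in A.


rate ∝ [A]^n
2^n = 2 → n = 1
Order in A: 1

1


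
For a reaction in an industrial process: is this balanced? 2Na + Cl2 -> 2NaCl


Equation: 2Na + Cl2 -> 2NaCl
Check atoms: Cl: 2=2, Na: 2=2
Balanced

Yes, balanced


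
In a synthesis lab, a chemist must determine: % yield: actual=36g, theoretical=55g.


% yield = actual/theoretical × 100
= 36/55 × 100
= 65.45%

65.45%


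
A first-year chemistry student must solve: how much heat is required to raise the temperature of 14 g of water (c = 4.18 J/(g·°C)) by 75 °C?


q = mcΔT = 14 × 4.18 × 75
= 4389.00 J

4389.00 J


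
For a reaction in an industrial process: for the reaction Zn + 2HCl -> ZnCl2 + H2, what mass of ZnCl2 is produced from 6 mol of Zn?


Mole ratio ZnCl2:Zn = 1:1
n(ZnCl2) = 6 × 1/1 = 6.000 mol
mass = 6.000 × 136.28 = 817.68 g

817.68 g


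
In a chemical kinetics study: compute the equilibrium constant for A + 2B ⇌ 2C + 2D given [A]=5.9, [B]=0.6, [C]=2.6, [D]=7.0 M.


Kc = [C]^2[D]^2/([A][B]^2)
= (2.6^2 × 7.0^2)/(5.9^1 × 0.6^2)
= 331.24/2.124
= 156.0

156.0


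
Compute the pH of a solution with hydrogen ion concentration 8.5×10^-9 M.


pH = -log10([H+]) = -log10(8.5×10^-9)
= 9 - log10(8.5)
= 9 - 0.93
= 8.07

8.07


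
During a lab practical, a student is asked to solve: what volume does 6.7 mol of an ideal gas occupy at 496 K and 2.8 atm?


PV = nRT  (R = 0.08206 L·atm/(mol·K))
V = nRT/P = 6.7×0.08206×496/2.8
= 97.393 L

97.393 L


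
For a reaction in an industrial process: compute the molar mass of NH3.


M(NH3) = 1×14.01 + 3×1.008
= 14.01 + 3.02
= 17.03 g/mol

17.03 g/mol


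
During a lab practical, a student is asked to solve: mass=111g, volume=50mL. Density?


ρ = mass/volume
= 111/50
= 2.22 g/mL

2.22 g/mL


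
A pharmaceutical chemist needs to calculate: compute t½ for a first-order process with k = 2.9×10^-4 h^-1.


t½ = ln2/k = 0.693147/(2.9×10^-4 h^-1)
= 2390 h

2390 h


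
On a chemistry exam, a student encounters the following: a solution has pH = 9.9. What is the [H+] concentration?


[H+] = 10^(-pH) = 10^(-9.9)
= 1.26×10^-10 M

1.26×10^-10 M


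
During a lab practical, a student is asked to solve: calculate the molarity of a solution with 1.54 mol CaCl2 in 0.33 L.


M = n/V = 1.54/0.33 = 4.667 mol/L

4.667 M


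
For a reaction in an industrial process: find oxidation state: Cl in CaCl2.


halide: -1
Oxidation number: -1

-1


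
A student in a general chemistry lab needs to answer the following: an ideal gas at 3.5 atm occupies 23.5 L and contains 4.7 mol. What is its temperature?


PV = nRT  (R = 0.08206 L·atm/(mol·K))
T = PV/(nR) = 3.5×23.5/(4.7×0.08206)
= 82.25/0.385682
= 213.26 K

213.26 K


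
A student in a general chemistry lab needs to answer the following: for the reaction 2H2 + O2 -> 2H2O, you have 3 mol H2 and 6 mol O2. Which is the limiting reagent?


Mole ratio available / coefficient:
  H2: 3/2 = 1.500
  O2: 6/1 = 6.000
Smaller ratio is limiting.

H2


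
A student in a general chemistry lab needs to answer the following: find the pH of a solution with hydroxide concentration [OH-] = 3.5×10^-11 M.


pOH = -log10([OH-]) = -log10(3.5×10^-11)
= 11 - log10(3.5) = 10.46
pH = 14 - pOH = 14 - 10.46 = 3.54

3.54


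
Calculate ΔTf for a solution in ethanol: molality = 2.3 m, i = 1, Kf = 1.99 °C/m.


ΔTf = Kf × m × i
= 1.99 × 2.3 × 1
= 4.577 °C

4.577 °C


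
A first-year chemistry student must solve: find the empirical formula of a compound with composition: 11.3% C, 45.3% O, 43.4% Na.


Assume 100 g sample. Moles of each element:
  C: 11.3/12.01 = 0.941 mol
  O: 45.3/16.0 = 2.831 mol
  Na: 43.4/22.99 = 1.888 mol
Divide by smallest (0.941):
  C: 0.941/0.941 = 1.0
  O: 2.831/0.941 = 3.01
  Na: 1.888/0.941 = 2.01
Empirical formula: Na2CO3

Na2CO3


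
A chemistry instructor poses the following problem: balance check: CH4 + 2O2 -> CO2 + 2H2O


Equation: CH4 + 2O2 -> CO2 + 2H2O
Check atoms: C: 1=1, H: 4=4, O: 4=4
Balanced

Yes, balanced


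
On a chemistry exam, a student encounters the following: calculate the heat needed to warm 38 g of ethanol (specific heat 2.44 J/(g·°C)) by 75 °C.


q = mcΔT = 38 × 2.44 × 75
= 6954.00 J

6954.00 J


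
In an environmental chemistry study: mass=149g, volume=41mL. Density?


ρ = mass/volume
= 149/41
= 3.634 g/mL

3.634 g/mL


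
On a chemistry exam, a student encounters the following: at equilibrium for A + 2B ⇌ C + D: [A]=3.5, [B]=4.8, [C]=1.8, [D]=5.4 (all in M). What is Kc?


Kc = [C][D]/([A][B]^2)
= (1.8^1 × 5.4^1)/(3.5^1 × 4.8^2)
= 9.72/80.64
= 0.1205

0.1205


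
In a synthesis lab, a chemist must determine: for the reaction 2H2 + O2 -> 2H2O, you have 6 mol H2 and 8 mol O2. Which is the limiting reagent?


Mole ratio available / coefficient:
  H2: 6/2 = 3.000
  O2: 8/1 = 8.000
Smaller ratio is limiting.

H2


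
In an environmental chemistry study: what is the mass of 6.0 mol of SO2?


M(SO2) = 64.07 g/mol
mass = n × M = 6.0 × 64.07 = 384.42 g

384.42 g


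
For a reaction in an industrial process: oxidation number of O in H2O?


O is usually -2
Oxidation number: -2

-2


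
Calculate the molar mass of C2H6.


M(C2H6) = 2×12.01 + 6×1.008
= 24.02 + 6.05
= 30.07 g/mol

30.07 g/mol


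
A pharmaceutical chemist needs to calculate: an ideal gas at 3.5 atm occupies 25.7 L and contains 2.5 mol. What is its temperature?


PV = nRT  (R = 0.08206 L·atm/(mol·K))
T = PV/(nR) = 3.5×25.7/(2.5×0.08206)
= 89.95/0.205150
= 438.46 K

438.46 K


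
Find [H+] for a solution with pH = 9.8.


[H+] = 10^(-pH) = 10^(-9.8)
= 1.58×10^-10 M

1.58×10^-10 M


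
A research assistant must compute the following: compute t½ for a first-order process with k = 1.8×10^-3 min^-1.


t½ = ln2/k = 0.693147/(1.8×10^-3 min^-1)
= 385.1 min

385.1 min


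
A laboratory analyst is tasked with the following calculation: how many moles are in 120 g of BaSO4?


M(BaSO4) = 233.4 g/mol
n = mass/M = 120/233.4 = 0.5141 mol

0.5141 mol


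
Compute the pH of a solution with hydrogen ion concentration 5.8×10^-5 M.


pH = -log10([H+]) = -log10(5.8×10^-5)
= 5 - log10(5.8)
= 5 - 0.76
= 4.24

4.24


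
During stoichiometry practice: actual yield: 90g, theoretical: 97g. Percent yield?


% yield = actual/theoretical × 100
= 90/97 × 100
= 92.78%

92.78%


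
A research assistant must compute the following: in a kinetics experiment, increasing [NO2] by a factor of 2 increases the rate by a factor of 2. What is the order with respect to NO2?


rate ∝ [NO2]^n
2^n = 2 → n = 1
Order in NO2: 1

1


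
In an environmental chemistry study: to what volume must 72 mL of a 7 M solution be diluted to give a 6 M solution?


C1V1 = C2V2
7 × 72 = 6 × V2
V2 = 504/6 = 84.0 mL

84.0 mL


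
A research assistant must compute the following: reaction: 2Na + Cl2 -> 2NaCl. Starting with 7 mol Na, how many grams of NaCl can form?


Mole ratio NaCl:Na = 2:2
n(NaCl) = 7 × 2/2 = 7.000 mol
mass = 7.000 × 58.44 = 409.08 g

409.08 g


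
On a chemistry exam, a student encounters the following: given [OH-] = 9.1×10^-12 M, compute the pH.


pOH = -log10([OH-]) = -log10(9.1×10^-12)
= 12 - log10(9.1) = 11.04
pH = 14 - pOH = 14 - 11.04 = 2.96

2.96


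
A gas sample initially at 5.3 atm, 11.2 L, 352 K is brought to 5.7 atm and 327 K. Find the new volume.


P1V1/T1 = P2V2/T2
V2 = P1V1T2/(T1P2)
= 5.3×11.2×327/(352×5.7)
= 9.674 L

9.674 L


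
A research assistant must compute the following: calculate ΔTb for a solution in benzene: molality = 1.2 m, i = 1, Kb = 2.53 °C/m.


ΔTb = Kb × m × i
= 2.53 × 1.2 × 1
= 3.036 °C

3.036 °C


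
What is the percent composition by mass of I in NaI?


M(NaI) = 1×22.99 + 1×126.9 = 149.89 g/mol
Mass of I = 1 × 126.9 = 126.90 g/mol
% I = 126.90/149.89 × 100 = 84.66%

84.66%


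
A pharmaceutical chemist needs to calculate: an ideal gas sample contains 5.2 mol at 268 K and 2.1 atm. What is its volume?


PV = nRT  (R = 0.08206 L·atm/(mol·K))
V = nRT/P = 5.2×0.08206×268/2.1
= 54.457 L

54.457 L


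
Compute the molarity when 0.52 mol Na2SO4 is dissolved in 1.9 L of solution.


M = n/V = 0.52/1.9 = 0.274 mol/L

0.274 M


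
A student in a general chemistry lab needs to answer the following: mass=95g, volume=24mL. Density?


ρ = mass/volume
= 95/24
= 3.958 g/mL

3.958 g/mL


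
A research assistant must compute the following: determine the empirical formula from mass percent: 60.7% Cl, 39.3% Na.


Assume 100 g sample. Moles of each element:
  Cl: 60.7/35.45 = 1.712 mol
  Na: 39.3/22.99 = 1.709 mol
Divide by smallest (1.709):
  Cl: 1.712/1.709 = 1.0
  Na: 1.709/1.709 = 1.0
Empirical formula: NaCl

NaCl


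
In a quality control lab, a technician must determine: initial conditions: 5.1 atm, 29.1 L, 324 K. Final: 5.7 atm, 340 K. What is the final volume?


P1V1/T1 = P2V2/T2
V2 = P1V1T2/(T1P2)
= 5.1×29.1×340/(324×5.7)
= 27.323 L

27.323 L


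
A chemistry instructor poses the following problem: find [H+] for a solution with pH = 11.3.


[H+] = 10^(-pH) = 10^(-11.3)
= 5.01×10^-12 M

5.01×10^-12 M


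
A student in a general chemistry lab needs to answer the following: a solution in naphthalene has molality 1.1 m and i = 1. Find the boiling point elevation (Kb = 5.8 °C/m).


ΔTb = Kb × m × i
= 5.8 × 1.1 × 1
= 6.38 °C

6.38 °C


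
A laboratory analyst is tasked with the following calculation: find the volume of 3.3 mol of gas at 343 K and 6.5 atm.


PV = nRT  (R = 0.08206 L·atm/(mol·K))
V = nRT/P = 3.3×0.08206×343/6.5
= 14.29 L

14.29 L


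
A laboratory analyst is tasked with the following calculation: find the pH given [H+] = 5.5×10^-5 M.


pH = -log10([H+]) = -log10(5.5×10^-5)
= 5 - log10(5.5)
= 5 - 0.74
= 4.26

4.26


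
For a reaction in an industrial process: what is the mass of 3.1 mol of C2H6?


M(C2H6) = 30.07 g/mol
mass = n × M = 3.1 × 30.07 = 93.22 g

93.22 g


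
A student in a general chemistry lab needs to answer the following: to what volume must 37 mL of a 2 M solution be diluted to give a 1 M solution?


C1V1 = C2V2
2 × 37 = 1 × V2
V2 = 74/1 = 74.0 mL

74.0 mL


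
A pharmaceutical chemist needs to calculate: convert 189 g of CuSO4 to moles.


M(CuSO4) = 159.62 g/mol
n = mass/M = 189/159.62 = 1.1841 mol

1.1841 mol


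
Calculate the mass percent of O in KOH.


M(KOH) = 1×39.1 + 1×16.0 + 1×1.008 = 56.108 g/mol
Mass of O = 1 × 16.0 = 16.00 g/mol
% O = 16.00/56.108 × 100 = 28.52%

28.52%


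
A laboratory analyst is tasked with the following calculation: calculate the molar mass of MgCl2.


M(MgCl2) = 1×24.31 + 2×35.45
= 24.31 + 70.9
= 95.21 g/mol

95.21 g/mol


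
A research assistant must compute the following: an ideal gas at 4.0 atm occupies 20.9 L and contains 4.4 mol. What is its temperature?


PV = nRT  (R = 0.08206 L·atm/(mol·K))
T = PV/(nR) = 4.0×20.9/(4.4×0.08206)
= 83.60/0.361064
= 231.54 K

231.54 K


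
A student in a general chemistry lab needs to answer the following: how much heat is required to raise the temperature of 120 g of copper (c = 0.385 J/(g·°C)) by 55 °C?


q = mcΔT = 120 × 0.385 × 55
= 2541.00 J

2541.00 J


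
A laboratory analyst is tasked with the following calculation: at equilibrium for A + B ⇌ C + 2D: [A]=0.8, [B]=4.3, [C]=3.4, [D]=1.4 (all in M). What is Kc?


Kc = [C][D]^2/([A][B])
= (3.4^1 × 1.4^2)/(0.8^1 × 4.3^1)
= 6.664/3.44
= 1.937

1.937


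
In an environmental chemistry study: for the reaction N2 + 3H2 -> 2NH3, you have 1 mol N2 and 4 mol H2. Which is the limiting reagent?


Mole ratio available / coefficient:
  N2: 1/1 = 1.000
  H2: 4/3 = 1.333
Smaller ratio is limiting.

N2


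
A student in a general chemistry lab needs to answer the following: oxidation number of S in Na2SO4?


2(+1) + x + 4(-2) = 0, so x = +6
Oxidation number: +6

+6


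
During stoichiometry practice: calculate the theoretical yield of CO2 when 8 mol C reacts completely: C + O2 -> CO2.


Mole ratio CO2:C = 1:1
n(CO2) = 8 × 1/1 = 8.000 mol
mass = 8.000 × 44.01 = 352.08 g

352.08 g


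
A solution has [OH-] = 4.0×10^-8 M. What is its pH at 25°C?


pOH = -log10([OH-]) = -log10(4.0×10^-8)
= 8 - log10(4.0) = 7.4
pH = 14 - pOH = 14 - 7.4 = 6.6

6.6


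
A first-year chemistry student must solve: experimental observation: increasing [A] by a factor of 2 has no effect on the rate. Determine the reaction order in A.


rate ∝ [A]^n
rate ∝ [A]^0
Order in A: 0

0


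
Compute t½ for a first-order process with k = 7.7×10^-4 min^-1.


t½ = ln2/k = 0.693147/(7.7×10^-4 min^-1)
= 900.2 min

900.2 min


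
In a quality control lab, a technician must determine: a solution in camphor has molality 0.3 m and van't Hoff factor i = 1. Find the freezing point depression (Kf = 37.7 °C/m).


ΔTf = Kf × m × i
= 37.7 × 0.3 × 1
= 11.31 °C

11.31 °C


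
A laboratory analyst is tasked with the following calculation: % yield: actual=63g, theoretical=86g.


% yield = actual/theoretical × 100
= 63/86 × 100
= 73.26%

73.26%


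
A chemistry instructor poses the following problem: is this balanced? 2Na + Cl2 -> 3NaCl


Equation: 2Na + Cl2 -> 3NaCl
Check atoms: Cl: 2≠3, Na: 2≠3
Not balanced

No, not balanced


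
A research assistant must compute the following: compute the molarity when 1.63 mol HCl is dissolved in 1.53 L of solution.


M = n/V = 1.63/1.53 = 1.065 mol/L

1.065 M


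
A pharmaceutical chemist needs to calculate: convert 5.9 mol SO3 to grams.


M(SO3) = 80.07 g/mol
mass = n × M = 5.9 × 80.07 = 472.41 g

472.41 g


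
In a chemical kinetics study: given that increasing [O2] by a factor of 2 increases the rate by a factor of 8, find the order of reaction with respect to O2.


rate ∝ [O2]^n
2^n = 8 → n = 3
Order in O2: 3

3


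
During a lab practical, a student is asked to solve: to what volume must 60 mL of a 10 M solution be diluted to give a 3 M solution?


C1V1 = C2V2
10 × 60 = 3 × V2
V2 = 600/3 = 200.0 mL

200.0 mL


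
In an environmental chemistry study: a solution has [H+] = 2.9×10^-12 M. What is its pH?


pH = -log10([H+]) = -log10(2.9×10^-12)
= 12 - log10(2.9)
= 12 - 0.46
= 11.54

11.54


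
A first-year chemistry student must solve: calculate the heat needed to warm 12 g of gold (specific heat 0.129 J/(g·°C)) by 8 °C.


q = mcΔT = 12 × 0.129 × 8
= 12.38 J

12.38 J


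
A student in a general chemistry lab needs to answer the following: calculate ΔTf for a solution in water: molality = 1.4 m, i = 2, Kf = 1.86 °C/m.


ΔTf = Kf × m × i
= 1.86 × 1.4 × 2
= 5.208 °C

5.208 °C


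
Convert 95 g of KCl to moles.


M(KCl) = 74.55 g/mol
n = mass/M = 95/74.55 = 1.2743 mol

1.2743 mol


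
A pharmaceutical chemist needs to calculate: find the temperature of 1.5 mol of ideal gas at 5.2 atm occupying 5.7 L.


PV = nRT  (R = 0.08206 L·atm/(mol·K))
T = PV/(nR) = 5.2×5.7/(1.5×0.08206)
= 29.64/0.123090
= 240.80 K

240.80 K


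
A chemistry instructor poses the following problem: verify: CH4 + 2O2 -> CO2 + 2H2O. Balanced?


Equation: CH4 + 2O2 -> CO2 + 2H2O
Check atoms: C: 1=1, H: 4=4, O: 4=4
Balanced

Yes, balanced


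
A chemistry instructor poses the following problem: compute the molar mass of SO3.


M(SO3) = 1×32.07 + 3×16.0
= 32.07 + 48.0
= 80.07 g/mol

80.07 g/mol


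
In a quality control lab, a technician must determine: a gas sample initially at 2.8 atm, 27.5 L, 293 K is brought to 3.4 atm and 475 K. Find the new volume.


P1V1/T1 = P2V2/T2
V2 = P1V1T2/(T1P2)
= 2.8×27.5×475/(293×3.4)
= 36.715 L

36.715 L


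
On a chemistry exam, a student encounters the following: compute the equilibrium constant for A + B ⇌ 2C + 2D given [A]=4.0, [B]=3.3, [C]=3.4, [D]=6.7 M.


Kc = [C]^2[D]^2/([A][B])
= (3.4^2 × 6.7^2)/(4.0^1 × 3.3^1)
= 518.9284/13.2
= 39.31

39.31


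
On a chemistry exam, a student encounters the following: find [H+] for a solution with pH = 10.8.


[H+] = 10^(-pH) = 10^(-10.8)
= 1.58×10^-11 M

1.58×10^-11 M


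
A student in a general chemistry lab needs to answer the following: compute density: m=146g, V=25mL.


ρ = mass/volume
= 146/25
= 5.84 g/mL

5.84 g/mL


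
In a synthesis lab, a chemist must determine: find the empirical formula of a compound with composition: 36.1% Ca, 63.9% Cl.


Assume 100 g sample. Moles of each element:
  Ca: 36.1/40.08 = 0.901 mol
  Cl: 63.9/35.45 = 1.803 mol
Divide by smallest (0.901):
  Ca: 0.901/0.901 = 1.0
  Cl: 1.803/0.901 = 2.0
Empirical formula: CaCl2

CaCl2


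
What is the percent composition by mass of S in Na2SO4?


M(Na2SO4) = 2×22.99 + 1×32.07 + 4×16.0 = 142.05 g/mol
Mass of S = 1 × 32.07 = 32.07 g/mol
% S = 32.07/142.05 × 100 = 22.58%

22.58%


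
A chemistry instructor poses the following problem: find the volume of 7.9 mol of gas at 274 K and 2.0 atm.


PV = nRT  (R = 0.08206 L·atm/(mol·K))
V = nRT/P = 7.9×0.08206×274/2.0
= 88.814 L

88.814 L


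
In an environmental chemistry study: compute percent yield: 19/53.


% yield = actual/theoretical × 100
= 19/53 × 100
= 35.85%

35.85%


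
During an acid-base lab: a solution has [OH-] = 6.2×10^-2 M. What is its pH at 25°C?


pOH = -log10([OH-]) = -log10(6.2×10^-2)
= 2 - log10(6.2) = 1.21
pH = 14 - pOH = 14 - 1.21 = 12.79

12.79


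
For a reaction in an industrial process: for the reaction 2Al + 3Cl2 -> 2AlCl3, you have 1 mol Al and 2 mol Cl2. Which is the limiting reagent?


Mole ratio available / coefficient:
  Al: 1/2 = 0.500
  Cl2: 2/3 = 0.667
Smaller ratio is limiting.

Al


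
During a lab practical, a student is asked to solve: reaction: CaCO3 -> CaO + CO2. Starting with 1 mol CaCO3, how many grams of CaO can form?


Mole ratio CaO:CaCO3 = 1:1
n(CaO) = 1 × 1/1 = 1.000 mol
mass = 1.000 × 56.08 = 56.08 g

56.08 g


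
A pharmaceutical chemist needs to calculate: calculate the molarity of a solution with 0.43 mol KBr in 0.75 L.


M = n/V = 0.43/0.75 = 0.573 mol/L

0.573 M


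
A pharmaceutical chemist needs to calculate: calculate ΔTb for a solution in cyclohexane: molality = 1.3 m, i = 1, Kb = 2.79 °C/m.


ΔTb = Kb × m × i
= 2.79 × 1.3 × 1
= 3.627 °C

3.627 °C


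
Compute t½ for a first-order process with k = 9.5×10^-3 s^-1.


t½ = ln2/k = 0.693147/(9.5×10^-3 s^-1)
= 72.96 s

72.96 s


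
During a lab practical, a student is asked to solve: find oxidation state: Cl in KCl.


halide: -1
Oxidation number: -1

-1


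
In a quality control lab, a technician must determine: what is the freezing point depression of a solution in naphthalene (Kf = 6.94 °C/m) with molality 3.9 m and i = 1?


ΔTf = Kf × m × i
= 6.94 × 3.9 × 1
= 27.066 °C

27.066 °C


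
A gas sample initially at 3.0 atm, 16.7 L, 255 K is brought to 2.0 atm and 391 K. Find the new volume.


P1V1/T1 = P2V2/T2
V2 = P1V1T2/(T1P2)
= 3.0×16.7×391/(255×2.0)
= 38.41 L

38.41 L


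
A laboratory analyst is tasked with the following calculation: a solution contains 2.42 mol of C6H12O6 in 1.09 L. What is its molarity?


M = n/V = 2.42/1.09 = 2.220 mol/L

2.220 M


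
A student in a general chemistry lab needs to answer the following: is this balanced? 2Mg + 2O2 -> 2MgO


Equation: 2Mg + 2O2 -> 2MgO
Check atoms: Mg: 2=2, O: 4≠2
Not balanced

No, not balanced


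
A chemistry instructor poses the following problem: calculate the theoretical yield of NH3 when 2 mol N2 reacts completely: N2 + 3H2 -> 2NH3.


Mole ratio NH3:N2 = 2:1
n(NH3) = 2 × 2/1 = 4.000 mol
mass = 4.000 × 17.03 = 68.12 g

68.12 g


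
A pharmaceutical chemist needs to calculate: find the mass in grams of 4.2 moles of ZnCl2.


M(ZnCl2) = 136.28 g/mol
mass = n × M = 4.2 × 136.28 = 572.38 g

572.38 g


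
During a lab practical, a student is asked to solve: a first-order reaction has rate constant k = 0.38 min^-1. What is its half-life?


t½ = ln2/k = 0.693147/(0.38 min^-1)
= 1.824 min

1.824 min


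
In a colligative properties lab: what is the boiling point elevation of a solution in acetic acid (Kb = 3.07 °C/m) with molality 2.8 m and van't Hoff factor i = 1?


ΔTb = Kb × m × i
= 3.07 × 2.8 × 1
= 8.596 °C

8.596 °C


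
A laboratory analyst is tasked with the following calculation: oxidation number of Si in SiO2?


x + 2(-2) = 0, so x = +4
Oxidation number: +4

+4


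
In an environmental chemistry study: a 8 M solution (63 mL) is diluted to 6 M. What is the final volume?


C1V1 = C2V2
8 × 63 = 6 × V2
V2 = 504/6 = 84.0 mL

84.0 mL


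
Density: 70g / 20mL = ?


ρ = mass/volume
= 70/20
= 3.5 g/mL

3.5 g/mL


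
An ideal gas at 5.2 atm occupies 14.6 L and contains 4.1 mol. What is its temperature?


PV = nRT  (R = 0.08206 L·atm/(mol·K))
T = PV/(nR) = 5.2×14.6/(4.1×0.08206)
= 75.92/0.336446
= 225.65 K

225.65 K


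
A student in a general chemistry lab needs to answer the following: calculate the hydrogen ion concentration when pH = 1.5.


[H+] = 10^(-pH) = 10^(-1.5)
= 3.16×10^-2 M

3.16×10^-2 M


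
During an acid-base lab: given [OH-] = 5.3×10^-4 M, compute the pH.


pOH = -log10([OH-]) = -log10(5.3×10^-4)
= 4 - log10(5.3) = 3.28
pH = 14 - pOH = 14 - 3.28 = 10.72

10.72


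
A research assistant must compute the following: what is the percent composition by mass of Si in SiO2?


M(SiO2) = 1×28.09 + 2×16.0 = 60.09 g/mol
Mass of Si = 1 × 28.09 = 28.09 g/mol
% Si = 28.09/60.09 × 100 = 46.75%

46.75%


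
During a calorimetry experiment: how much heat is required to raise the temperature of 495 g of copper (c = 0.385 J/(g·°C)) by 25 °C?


q = mcΔT = 495 × 0.385 × 25
= 4764.38 J

4764.38 J


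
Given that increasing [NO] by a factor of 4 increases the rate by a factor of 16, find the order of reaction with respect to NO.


rate ∝ [NO]^n
4^n = 16 → n = 2
Order in NO: 2

2


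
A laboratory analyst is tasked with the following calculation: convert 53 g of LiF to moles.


M(LiF) = 25.94 g/mol
n = mass/M = 53/25.94 = 2.0432 mol

2.0432 mol


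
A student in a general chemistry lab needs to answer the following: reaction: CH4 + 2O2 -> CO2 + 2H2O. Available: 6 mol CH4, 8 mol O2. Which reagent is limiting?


Mole ratio available / coefficient:
  CH4: 6/1 = 6.000
  O2: 8/2 = 4.000
Smaller ratio is limiting.

O2


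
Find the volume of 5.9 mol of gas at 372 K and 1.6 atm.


PV = nRT  (R = 0.08206 L·atm/(mol·K))
V = nRT/P = 5.9×0.08206×372/1.6
= 112.566 L

112.566 L


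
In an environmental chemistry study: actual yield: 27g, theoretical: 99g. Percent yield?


% yield = actual/theoretical × 100
= 27/99 × 100
= 27.27%

27.27%


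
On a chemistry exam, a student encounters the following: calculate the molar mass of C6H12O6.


M(C6H12O6) = 6×12.01 + 12×1.008 + 6×16.0
= 72.06 + 12.1 + 96.0
= 180.16 g/mol

180.16 g/mol


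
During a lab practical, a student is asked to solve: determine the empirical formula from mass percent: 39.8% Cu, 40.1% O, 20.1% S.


Assume 100 g sample. Moles of each element:
  Cu: 39.8/63.55 = 0.626 mol
  O: 40.1/16.0 = 2.506 mol
  S: 20.1/32.07 = 0.627 mol
Divide by smallest (0.626):
  Cu: 0.626/0.626 = 1.0
  O: 2.506/0.626 = 4.0
  S: 0.627/0.626 = 1.0
Empirical formula: CuSO4

CuSO4


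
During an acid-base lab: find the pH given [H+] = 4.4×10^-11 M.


pH = -log10([H+]) = -log10(4.4×10^-11)
= 11 - log10(4.4)
= 11 - 0.64
= 10.36

10.36


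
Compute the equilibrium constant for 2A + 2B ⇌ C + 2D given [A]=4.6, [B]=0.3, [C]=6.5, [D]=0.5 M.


Kc = [C][D]^2/([A]^2[B]^2)
= (6.5^1 × 0.5^2)/(4.6^2 × 0.3^2)
= 1.625/1.9044
= 0.8533

0.8533


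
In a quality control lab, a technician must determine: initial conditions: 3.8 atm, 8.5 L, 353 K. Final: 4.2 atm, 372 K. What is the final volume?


P1V1/T1 = P2V2/T2
V2 = P1V1T2/(T1P2)
= 3.8×8.5×372/(353×4.2)
= 8.104 L

8.104 L


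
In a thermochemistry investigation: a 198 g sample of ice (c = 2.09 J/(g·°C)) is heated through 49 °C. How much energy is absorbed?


q = mcΔT = 198 × 2.09 × 49
= 20277.18 J

20277.18 J


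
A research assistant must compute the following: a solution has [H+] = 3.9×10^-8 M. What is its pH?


pH = -log10([H+]) = -log10(3.9×10^-8)
= 8 - log10(3.9)
= 8 - 0.59
= 7.41

7.41


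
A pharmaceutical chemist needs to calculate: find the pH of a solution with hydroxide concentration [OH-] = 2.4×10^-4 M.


pOH = -log10([OH-]) = -log10(2.4×10^-4)
= 4 - log10(2.4) = 3.62
pH = 14 - pOH = 14 - 3.62 = 10.38

10.38


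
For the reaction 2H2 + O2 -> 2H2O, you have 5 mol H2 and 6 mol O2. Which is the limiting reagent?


Mole ratio available / coefficient:
  H2: 5/2 = 2.500
  O2: 6/1 = 6.000
Smaller ratio is limiting.

H2


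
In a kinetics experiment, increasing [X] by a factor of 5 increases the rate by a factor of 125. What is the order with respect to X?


rate ∝ [X]^n
5^n = 125 → n = 3
Order in X: 3

3


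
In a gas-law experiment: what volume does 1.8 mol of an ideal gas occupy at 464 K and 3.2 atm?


PV = nRT  (R = 0.08206 L·atm/(mol·K))
V = nRT/P = 1.8×0.08206×464/3.2
= 21.418 L

21.418 L


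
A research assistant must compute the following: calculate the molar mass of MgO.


M(MgO) = 1×24.31 + 1×16.0
= 24.31 + 16.0
= 40.31 g/mol

40.31 g/mol


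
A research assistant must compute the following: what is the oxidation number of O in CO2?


O is usually -2
Oxidation number: -2

-2


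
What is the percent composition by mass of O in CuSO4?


M(CuSO4) = 1×63.55 + 1×32.07 + 4×16.0 = 159.62 g/mol
Mass of O = 4 × 16.0 = 64.00 g/mol
% O = 64.00/159.62 × 100 = 40.10%

40.10%


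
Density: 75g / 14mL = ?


ρ = mass/volume
= 75/14
= 5.357 g/mL

5.357 g/mL


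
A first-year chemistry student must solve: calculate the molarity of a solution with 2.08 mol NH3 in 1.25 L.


M = n/V = 2.08/1.25 = 1.664 mol/L

1.664 M


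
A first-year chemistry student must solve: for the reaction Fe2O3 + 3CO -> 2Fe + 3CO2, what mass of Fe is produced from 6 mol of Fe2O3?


Mole ratio Fe:Fe2O3 = 2:1
n(Fe) = 6 × 2/1 = 12.000 mol
mass = 12.000 × 55.85 = 670.2 g

670.2 g


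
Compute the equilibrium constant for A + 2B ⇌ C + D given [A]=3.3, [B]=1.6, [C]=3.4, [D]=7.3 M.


Kc = [C][D]/([A][B]^2)
= (3.4^1 × 7.3^1)/(3.3^1 × 1.6^2)
= 24.82/8.448
= 2.938

2.938


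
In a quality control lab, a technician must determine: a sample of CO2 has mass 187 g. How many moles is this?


M(CO2) = 44.01 g/mol
n = mass/M = 187/44.01 = 4.249 mol

4.249 mol


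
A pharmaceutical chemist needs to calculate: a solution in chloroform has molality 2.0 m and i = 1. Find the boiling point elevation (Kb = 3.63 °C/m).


ΔTb = Kb × m × i
= 3.63 × 2.0 × 1
= 7.26 °C

7.26 °C


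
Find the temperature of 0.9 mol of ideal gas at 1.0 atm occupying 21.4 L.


PV = nRT  (R = 0.08206 L·atm/(mol·K))
T = PV/(nR) = 1.0×21.4/(0.9×0.08206)
= 21.40/0.073854
= 289.76 K

289.76 K


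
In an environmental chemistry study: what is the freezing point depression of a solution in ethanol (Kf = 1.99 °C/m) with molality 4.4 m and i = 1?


ΔTf = Kf × m × i
= 1.99 × 4.4 × 1
= 8.756 °C

8.756 °C
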